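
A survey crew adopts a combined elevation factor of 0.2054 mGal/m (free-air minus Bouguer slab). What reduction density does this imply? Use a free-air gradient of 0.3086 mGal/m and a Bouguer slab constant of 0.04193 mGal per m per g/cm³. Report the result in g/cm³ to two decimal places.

2.46

0.2054 = 0.3086 − 0.04193 × ρ
ρ = (0.3086 − 0.2054) / 0.04193 = 2.46 g/cm³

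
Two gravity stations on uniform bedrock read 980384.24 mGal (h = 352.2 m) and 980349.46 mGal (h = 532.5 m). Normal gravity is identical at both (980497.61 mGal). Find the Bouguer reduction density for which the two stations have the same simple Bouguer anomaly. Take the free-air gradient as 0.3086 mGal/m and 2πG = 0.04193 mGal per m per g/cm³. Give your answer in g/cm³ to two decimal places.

Δg_obs = 980349.46 − 980384.24 = -34.78 mGal over Δh = 532.5 − 352.2 = 180.3 m
Equal Bouguer anomalies ⇒ Δg_obs + (0.3086 − 0.04193ρ)·Δh = 0
0.3086 − 0.04193ρ = −Δg_obs/Δh = 0.19290
ρ = (0.3086 − 0.19290) / 0.04193 = 2.76 g/cm³

2.76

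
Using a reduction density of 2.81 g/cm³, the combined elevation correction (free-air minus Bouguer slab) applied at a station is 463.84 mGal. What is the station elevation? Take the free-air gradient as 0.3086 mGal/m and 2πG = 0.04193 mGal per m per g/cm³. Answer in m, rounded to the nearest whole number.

2431

Combined gradient = 0.3086 − 0.04193 × 2.81 = 0.1907767 mGal/m
h = 463.84 / 0.1907767 = 2431.32 m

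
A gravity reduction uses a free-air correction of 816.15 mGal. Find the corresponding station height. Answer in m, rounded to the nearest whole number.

h = 816.15 / 0.3086 = 2644.69 m

2645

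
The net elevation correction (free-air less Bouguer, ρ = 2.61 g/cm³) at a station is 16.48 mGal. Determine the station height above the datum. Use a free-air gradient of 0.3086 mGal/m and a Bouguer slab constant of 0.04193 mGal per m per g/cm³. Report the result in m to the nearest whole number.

83

Combined gradient = 0.3086 − 0.04193 × 2.61 = 0.1991627 mGal/m
h = 16.48 / 0.1991627 = 82.75 m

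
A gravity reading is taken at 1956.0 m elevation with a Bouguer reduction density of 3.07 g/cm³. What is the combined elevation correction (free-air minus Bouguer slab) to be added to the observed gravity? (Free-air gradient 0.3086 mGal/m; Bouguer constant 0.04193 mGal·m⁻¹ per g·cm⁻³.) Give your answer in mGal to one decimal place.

351.8

Combined gradient = 0.3086 − 0.04193 × 3.07 = 0.1798749 mGal/m
Combined elevation correction = 0.1798749 × 1956.0 = 351.8 mGal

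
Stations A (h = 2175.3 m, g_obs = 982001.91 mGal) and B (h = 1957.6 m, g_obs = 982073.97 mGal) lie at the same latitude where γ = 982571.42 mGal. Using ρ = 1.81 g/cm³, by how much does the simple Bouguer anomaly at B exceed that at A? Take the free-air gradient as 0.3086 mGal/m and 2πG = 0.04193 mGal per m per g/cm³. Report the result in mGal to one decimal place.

21.4

Δg_SB(A) = 982001.91 − 982571.42 + 0.3086×2175.3 − 0.04193×1.81×2175.3 = -63.30 mGal
Δg_SB(B) = 982073.97 − 982571.42 + 0.3086×1957.6 − 0.04193×1.81×1957.6 = -41.90 mGal
Difference = -41.90 − (-63.30) = 21.40 mGal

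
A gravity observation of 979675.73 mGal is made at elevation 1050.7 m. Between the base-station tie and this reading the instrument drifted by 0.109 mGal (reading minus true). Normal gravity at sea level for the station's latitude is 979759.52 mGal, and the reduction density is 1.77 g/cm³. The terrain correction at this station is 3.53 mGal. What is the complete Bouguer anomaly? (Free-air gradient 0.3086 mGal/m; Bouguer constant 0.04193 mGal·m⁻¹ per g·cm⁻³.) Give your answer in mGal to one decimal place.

Drift-corrected reading = 979675.73 − (0.109) = 979675.621 mGal
Free-air correction = 0.3086 × 1050.7 = 324.25 mGal
Free-air anomaly = 979675.621 − 979759.52 + (324.25) = 240.351 mGal
Bouguer slab correction = 0.04193 × 1.77 × 1050.7 = 77.98 mGal
Simple Bouguer anomaly = 240.351 − (77.98) = 162.371 mGal
Complete Bouguer anomaly = 162.371 + 3.53 = 165.901 mGal

165.9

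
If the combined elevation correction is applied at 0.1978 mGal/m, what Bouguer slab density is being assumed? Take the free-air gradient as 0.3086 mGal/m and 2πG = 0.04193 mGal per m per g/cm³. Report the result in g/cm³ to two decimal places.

0.1978 = 0.3086 − 0.04193 × ρ
ρ = (0.3086 − 0.1978) / 0.04193 = 2.64 g/cm³

2.64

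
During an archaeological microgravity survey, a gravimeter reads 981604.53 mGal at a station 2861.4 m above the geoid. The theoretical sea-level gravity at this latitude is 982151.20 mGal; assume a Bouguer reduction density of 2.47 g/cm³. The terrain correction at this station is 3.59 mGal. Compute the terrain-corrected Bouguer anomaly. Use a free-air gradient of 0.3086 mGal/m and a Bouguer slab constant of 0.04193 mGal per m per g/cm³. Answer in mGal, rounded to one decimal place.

43.6

Free-air correction = 0.3086 × 2861.4 = 883.03 mGal
Free-air anomaly = 981604.53 − 982151.20 + (883.03) = 336.36 mGal
Bouguer slab correction = 0.04193 × 2.47 × 2861.4 = 296.35 mGal
Simple Bouguer anomaly = 336.36 − (296.35) = 40.01 mGal
Complete Bouguer anomaly = 40.01 + 3.59 = 43.60 mGal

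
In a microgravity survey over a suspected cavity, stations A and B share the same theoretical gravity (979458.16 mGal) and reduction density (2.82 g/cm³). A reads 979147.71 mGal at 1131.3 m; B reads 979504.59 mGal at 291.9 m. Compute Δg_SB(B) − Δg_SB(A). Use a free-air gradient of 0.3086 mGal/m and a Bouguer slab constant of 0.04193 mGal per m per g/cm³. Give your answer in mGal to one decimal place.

197.1

Δg_SB(A) = 979147.71 − 979458.16 + 0.3086×1131.3 − 0.04193×2.82×1131.3 = -95.10 mGal
Δg_SB(B) = 979504.59 − 979458.16 + 0.3086×291.9 − 0.04193×2.82×291.9 = 102.00 mGal
Difference = 102.00 − (-95.10) = 197.10 mGal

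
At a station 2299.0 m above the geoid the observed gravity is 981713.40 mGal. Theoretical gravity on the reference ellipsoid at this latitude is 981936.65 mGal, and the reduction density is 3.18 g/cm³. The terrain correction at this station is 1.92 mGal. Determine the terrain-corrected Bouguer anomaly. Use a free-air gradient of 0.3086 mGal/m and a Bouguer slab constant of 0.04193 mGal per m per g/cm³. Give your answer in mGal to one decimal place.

Free-air correction = 0.3086 × 2299.0 = 709.47 mGal
Free-air anomaly = 981713.40 − 981936.65 + (709.47) = 486.22 mGal
Bouguer slab correction = 0.04193 × 3.18 × 2299.0 = 306.54 mGal
Simple Bouguer anomaly = 486.22 − (306.54) = 179.68 mGal
Complete Bouguer anomaly = 179.68 + 1.92 = 181.60 mGal

181.6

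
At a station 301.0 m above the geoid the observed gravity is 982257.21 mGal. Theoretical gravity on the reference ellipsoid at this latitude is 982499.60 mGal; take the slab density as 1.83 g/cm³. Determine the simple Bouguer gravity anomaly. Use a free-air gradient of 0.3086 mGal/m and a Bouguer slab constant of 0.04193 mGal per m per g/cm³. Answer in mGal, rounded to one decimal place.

-172.6

Free-air correction = 0.3086 × 301.0 = 92.89 mGal
Free-air anomaly = 982257.21 − 982499.60 + (92.89) = -149.50 mGal
Bouguer slab correction = 0.04193 × 1.83 × 301.0 = 23.10 mGal
Simple Bouguer anomaly = -149.50 − (23.10) = -172.60 mGal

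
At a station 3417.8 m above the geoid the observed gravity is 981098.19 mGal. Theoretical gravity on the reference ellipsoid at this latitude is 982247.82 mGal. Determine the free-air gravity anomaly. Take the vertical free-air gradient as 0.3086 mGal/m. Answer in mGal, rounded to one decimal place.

-94.9

Free-air correction = 0.3086 × 3417.8 = 1054.73 mGal
Free-air anomaly = 981098.19 − 982247.82 + (1054.73) = -94.90 mGal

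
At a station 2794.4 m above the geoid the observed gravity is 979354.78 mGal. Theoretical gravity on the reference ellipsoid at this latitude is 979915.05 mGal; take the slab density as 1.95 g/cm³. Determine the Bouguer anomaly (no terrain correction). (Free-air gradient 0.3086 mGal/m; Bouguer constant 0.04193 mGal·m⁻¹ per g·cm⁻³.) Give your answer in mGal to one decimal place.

Free-air correction = 0.3086 × 2794.4 = 862.35 mGal
Free-air anomaly = 979354.78 − 979915.05 + (862.35) = 302.08 mGal
Bouguer slab correction = 0.04193 × 1.95 × 2794.4 = 228.48 mGal
Simple Bouguer anomaly = 302.08 − (228.48) = 73.60 mGal

73.6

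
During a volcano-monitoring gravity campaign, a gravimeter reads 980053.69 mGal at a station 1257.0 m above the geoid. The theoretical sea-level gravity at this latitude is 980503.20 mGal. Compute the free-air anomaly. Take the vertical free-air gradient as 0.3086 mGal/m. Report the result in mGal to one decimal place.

-61.6

Free-air correction = 0.3086 × 1257.0 = 387.91 mGal
Free-air anomaly = 980053.69 − 980503.20 + (387.91) = -61.60 mGal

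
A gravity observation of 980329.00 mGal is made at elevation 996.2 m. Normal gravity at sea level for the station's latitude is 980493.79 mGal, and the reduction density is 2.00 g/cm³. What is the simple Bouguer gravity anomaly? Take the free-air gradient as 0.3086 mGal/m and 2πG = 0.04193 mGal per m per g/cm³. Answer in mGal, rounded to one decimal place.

59.1

Free-air correction = 0.3086 × 996.2 = 307.43 mGal
Free-air anomaly = 980329.00 − 980493.79 + (307.43) = 142.64 mGal
Bouguer slab correction = 0.04193 × 2.00 × 996.2 = 83.54 mGal
Simple Bouguer anomaly = 142.64 − (83.54) = 59.10 mGal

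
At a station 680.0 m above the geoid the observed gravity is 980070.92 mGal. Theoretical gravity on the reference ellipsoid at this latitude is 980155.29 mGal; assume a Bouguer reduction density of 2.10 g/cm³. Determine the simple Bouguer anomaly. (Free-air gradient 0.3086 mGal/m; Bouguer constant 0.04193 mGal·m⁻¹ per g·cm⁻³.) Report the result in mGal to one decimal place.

Free-air correction = 0.3086 × 680.0 = 209.85 mGal
Free-air anomaly = 980070.92 − 980155.29 + (209.85) = 125.48 mGal
Bouguer slab correction = 0.04193 × 2.10 × 680.0 = 59.88 mGal
Simple Bouguer anomaly = 125.48 − (59.88) = 65.60 mGal

65.6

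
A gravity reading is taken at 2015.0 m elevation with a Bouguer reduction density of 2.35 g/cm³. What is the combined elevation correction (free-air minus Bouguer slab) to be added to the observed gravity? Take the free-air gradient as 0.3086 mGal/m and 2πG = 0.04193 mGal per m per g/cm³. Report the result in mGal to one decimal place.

423.3

Combined gradient = 0.3086 − 0.04193 × 2.35 = 0.2100645 mGal/m
Combined elevation correction = 0.2100645 × 2015.0 = 423.3 mGal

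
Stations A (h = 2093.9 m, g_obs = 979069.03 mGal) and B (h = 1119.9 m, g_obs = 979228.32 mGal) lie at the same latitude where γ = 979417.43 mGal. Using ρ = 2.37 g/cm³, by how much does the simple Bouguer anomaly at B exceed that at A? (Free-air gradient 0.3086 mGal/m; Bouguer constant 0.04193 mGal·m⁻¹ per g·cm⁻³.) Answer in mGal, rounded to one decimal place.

-44.5

Δg_SB(A) = 979069.03 − 979417.43 + 0.3086×2093.9 − 0.04193×2.37×2093.9 = 89.70 mGal
Δg_SB(B) = 979228.32 − 979417.43 + 0.3086×1119.9 − 0.04193×2.37×1119.9 = 45.20 mGal
Difference = 45.20 − (89.70) = -44.50 mGal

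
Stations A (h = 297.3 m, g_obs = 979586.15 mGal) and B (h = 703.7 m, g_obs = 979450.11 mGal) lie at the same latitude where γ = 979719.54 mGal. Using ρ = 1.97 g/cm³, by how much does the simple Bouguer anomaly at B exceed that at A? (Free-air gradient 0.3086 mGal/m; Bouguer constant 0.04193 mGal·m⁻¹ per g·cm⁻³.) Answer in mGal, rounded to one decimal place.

Δg_SB(A) = 979586.15 − 979719.54 + 0.3086×297.3 − 0.04193×1.97×297.3 = -66.20 mGal
Δg_SB(B) = 979450.11 − 979719.54 + 0.3086×703.7 − 0.04193×1.97×703.7 = -110.40 mGal
Difference = -110.40 − (-66.20) = -44.20 mGal

-44.2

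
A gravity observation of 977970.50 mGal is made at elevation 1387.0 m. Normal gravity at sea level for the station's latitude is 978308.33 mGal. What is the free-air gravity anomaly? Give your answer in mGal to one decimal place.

Free-air correction = 0.3086 × 1387.0 = 428.03 mGal
Free-air anomaly = 977970.50 − 978308.33 + (428.03) = 90.20 mGal

90.2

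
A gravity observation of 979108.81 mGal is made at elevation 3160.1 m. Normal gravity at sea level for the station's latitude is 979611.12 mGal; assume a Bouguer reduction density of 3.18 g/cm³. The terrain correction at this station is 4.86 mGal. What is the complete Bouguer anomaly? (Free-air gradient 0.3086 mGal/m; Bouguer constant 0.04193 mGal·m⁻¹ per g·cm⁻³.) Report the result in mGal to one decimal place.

Free-air correction = 0.3086 × 3160.1 = 975.21 mGal
Free-air anomaly = 979108.81 − 979611.12 + (975.21) = 472.90 mGal
Bouguer slab correction = 0.04193 × 3.18 × 3160.1 = 421.36 mGal
Simple Bouguer anomaly = 472.90 − (421.36) = 51.54 mGal
Complete Bouguer anomaly = 51.54 + 4.86 = 56.40 mGal

56.4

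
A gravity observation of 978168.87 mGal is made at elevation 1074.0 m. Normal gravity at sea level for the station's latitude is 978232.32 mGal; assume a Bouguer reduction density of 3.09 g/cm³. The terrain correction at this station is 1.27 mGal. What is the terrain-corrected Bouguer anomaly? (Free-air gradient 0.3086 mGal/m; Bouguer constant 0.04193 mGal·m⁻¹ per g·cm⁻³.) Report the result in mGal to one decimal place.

Free-air correction = 0.3086 × 1074.0 = 331.44 mGal
Free-air anomaly = 978168.87 − 978232.32 + (331.44) = 267.99 mGal
Bouguer slab correction = 0.04193 × 3.09 × 1074.0 = 139.15 mGal
Simple Bouguer anomaly = 267.99 − (139.15) = 128.84 mGal
Complete Bouguer anomaly = 128.84 + 1.27 = 130.11 mGal

130.1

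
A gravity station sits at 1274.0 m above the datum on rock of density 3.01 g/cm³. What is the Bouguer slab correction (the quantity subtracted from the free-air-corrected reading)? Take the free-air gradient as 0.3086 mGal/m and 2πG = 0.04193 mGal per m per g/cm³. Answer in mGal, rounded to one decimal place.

Bouguer slab correction = 0.04193 × 3.01 × 1274.0 = 160.8 mGal

160.8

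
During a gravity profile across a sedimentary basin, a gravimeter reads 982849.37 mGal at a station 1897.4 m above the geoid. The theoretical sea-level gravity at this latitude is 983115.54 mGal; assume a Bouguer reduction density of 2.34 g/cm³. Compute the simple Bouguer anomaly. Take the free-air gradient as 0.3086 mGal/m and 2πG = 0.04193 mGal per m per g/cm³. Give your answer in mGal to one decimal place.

Free-air correction = 0.3086 × 1897.4 = 585.54 mGal
Free-air anomaly = 982849.37 − 983115.54 + (585.54) = 319.37 mGal
Bouguer slab correction = 0.04193 × 2.34 × 1897.4 = 186.17 mGal
Simple Bouguer anomaly = 319.37 − (186.17) = 133.20 mGal

133.2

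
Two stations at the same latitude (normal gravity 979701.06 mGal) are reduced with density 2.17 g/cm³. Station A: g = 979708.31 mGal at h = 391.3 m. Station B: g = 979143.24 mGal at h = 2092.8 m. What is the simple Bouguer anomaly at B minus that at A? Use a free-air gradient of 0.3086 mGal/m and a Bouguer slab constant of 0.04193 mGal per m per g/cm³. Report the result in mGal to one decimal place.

-194.8

Δg_SB(A) = 979708.31 − 979701.06 + 0.3086×391.3 − 0.04193×2.17×391.3 = 92.40 mGal
Δg_SB(B) = 979143.24 − 979701.06 + 0.3086×2092.8 − 0.04193×2.17×2092.8 = -102.40 mGal
Difference = -102.40 − (92.40) = -194.80 mGal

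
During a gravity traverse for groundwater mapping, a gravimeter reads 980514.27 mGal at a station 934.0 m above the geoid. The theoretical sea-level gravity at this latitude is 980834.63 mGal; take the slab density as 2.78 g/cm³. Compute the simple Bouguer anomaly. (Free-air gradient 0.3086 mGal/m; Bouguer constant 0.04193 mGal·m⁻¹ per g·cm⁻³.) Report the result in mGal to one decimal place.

-141.0

Free-air correction = 0.3086 × 934.0 = 288.23 mGal
Free-air anomaly = 980514.27 − 980834.63 + (288.23) = -32.13 mGal
Bouguer slab correction = 0.04193 × 2.78 × 934.0 = 108.87 mGal
Simple Bouguer anomaly = -32.13 − (108.87) = -141.00 mGal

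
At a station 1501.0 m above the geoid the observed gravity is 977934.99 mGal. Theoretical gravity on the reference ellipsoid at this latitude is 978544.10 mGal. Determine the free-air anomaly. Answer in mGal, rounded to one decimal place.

-145.9

Free-air correction = 0.3086 × 1501.0 = 463.21 mGal
Free-air anomaly = 977934.99 − 978544.10 + (463.21) = -145.90 mGal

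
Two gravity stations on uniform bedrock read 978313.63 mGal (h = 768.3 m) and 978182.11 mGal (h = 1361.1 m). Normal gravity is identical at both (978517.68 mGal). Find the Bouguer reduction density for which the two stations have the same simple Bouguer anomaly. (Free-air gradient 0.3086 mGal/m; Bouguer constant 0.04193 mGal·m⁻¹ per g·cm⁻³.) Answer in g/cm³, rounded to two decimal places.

2.07

Δg_obs = 978182.11 − 978313.63 = -131.52 mGal over Δh = 1361.1 − 768.3 = 592.8 m
Equal Bouguer anomalies ⇒ Δg_obs + (0.3086 − 0.04193ρ)·Δh = 0
0.3086 − 0.04193ρ = −Δg_obs/Δh = 0.22186
ρ = (0.3086 − 0.22186) / 0.04193 = 2.07 g/cm³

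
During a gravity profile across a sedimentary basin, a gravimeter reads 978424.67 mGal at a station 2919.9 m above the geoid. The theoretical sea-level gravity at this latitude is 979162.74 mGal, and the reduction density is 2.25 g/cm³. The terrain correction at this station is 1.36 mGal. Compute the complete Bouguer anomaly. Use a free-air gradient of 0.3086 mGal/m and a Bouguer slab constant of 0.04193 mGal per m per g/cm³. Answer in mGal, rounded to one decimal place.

Free-air correction = 0.3086 × 2919.9 = 901.08 mGal
Free-air anomaly = 978424.67 − 979162.74 + (901.08) = 163.01 mGal
Bouguer slab correction = 0.04193 × 2.25 × 2919.9 = 275.47 mGal
Simple Bouguer anomaly = 163.01 − (275.47) = -112.46 mGal
Complete Bouguer anomaly = -112.46 + 1.36 = -111.10 mGal

-111.1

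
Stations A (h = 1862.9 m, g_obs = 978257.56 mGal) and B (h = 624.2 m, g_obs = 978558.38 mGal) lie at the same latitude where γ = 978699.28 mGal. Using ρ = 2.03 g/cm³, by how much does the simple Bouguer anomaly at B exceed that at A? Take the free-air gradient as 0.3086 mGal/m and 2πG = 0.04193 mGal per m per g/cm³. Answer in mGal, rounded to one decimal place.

Δg_SB(A) = 978257.56 − 978699.28 + 0.3086×1862.9 − 0.04193×2.03×1862.9 = -25.40 mGal
Δg_SB(B) = 978558.38 − 978699.28 + 0.3086×624.2 − 0.04193×2.03×624.2 = -1.40 mGal
Difference = -1.40 − (-25.40) = 24.00 mGal

24.0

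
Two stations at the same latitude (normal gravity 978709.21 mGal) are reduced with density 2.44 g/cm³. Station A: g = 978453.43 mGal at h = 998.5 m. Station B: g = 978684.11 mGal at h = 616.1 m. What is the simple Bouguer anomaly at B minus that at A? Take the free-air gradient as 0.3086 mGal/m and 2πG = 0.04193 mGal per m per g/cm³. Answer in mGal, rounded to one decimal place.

Δg_SB(A) = 978453.43 − 978709.21 + 0.3086×998.5 − 0.04193×2.44×998.5 = -49.80 mGal
Δg_SB(B) = 978684.11 − 978709.21 + 0.3086×616.1 − 0.04193×2.44×616.1 = 102.00 mGal
Difference = 102.00 − (-49.80) = 151.80 mGal

151.8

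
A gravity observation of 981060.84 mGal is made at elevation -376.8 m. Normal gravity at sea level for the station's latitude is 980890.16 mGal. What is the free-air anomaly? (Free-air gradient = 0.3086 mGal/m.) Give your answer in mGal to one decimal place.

Free-air correction = 0.3086 × -376.8 = -116.28 mGal
Free-air anomaly = 981060.84 − 980890.16 + (-116.28) = 54.40 mGal

54.4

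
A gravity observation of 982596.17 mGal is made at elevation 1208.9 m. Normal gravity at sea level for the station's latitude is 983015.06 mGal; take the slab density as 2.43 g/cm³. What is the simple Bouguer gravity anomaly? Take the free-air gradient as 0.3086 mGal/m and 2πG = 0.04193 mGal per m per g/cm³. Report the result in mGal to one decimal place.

-169.0

Free-air correction = 0.3086 × 1208.9 = 373.07 mGal
Free-air anomaly = 982596.17 − 983015.06 + (373.07) = -45.82 mGal
Bouguer slab correction = 0.04193 × 2.43 × 1208.9 = 123.17 mGal
Simple Bouguer anomaly = -45.82 − (123.17) = -168.99 mGal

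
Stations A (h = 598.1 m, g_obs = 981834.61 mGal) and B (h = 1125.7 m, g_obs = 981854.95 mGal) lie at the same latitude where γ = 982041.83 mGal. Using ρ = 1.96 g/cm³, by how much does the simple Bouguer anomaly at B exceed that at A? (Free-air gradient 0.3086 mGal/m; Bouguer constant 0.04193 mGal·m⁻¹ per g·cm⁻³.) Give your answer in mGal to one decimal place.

Δg_SB(A) = 981834.61 − 982041.83 + 0.3086×598.1 − 0.04193×1.96×598.1 = -71.80 mGal
Δg_SB(B) = 981854.95 − 982041.83 + 0.3086×1125.7 − 0.04193×1.96×1125.7 = 68.00 mGal
Difference = 68.00 − (-71.80) = 139.80 mGal

139.8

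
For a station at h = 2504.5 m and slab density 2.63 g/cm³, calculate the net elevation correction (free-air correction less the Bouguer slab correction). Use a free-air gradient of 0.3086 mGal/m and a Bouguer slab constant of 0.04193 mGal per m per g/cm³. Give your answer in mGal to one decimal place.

Combined gradient = 0.3086 − 0.04193 × 2.63 = 0.1983241 mGal/m
Combined elevation correction = 0.1983241 × 2504.5 = 496.7 mGal

496.7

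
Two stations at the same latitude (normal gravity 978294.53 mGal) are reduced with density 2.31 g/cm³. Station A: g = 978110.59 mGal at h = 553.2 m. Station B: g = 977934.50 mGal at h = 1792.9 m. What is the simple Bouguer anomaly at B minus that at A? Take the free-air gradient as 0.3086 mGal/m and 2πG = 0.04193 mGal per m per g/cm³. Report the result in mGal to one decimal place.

Δg_SB(A) = 978110.59 − 978294.53 + 0.3086×553.2 − 0.04193×2.31×553.2 = -66.80 mGal
Δg_SB(B) = 977934.50 − 978294.53 + 0.3086×1792.9 − 0.04193×2.31×1792.9 = 19.60 mGal
Difference = 19.60 − (-66.80) = 86.40 mGal

86.4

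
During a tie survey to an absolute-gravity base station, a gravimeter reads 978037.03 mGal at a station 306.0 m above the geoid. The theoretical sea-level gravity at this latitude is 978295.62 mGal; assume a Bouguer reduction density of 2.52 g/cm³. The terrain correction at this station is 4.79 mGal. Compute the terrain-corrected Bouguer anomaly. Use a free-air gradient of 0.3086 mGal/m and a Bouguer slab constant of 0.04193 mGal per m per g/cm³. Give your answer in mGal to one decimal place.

-191.7

Free-air correction = 0.3086 × 306.0 = 94.43 mGal
Free-air anomaly = 978037.03 − 978295.62 + (94.43) = -164.16 mGal
Bouguer slab correction = 0.04193 × 2.52 × 306.0 = 32.33 mGal
Simple Bouguer anomaly = -164.16 − (32.33) = -196.49 mGal
Complete Bouguer anomaly = -196.49 + 4.79 = -191.70 mGal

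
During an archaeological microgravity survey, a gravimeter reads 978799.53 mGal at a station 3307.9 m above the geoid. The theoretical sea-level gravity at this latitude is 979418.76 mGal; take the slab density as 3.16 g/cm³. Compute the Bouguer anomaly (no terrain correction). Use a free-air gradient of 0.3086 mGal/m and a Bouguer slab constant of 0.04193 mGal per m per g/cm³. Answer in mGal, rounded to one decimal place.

Free-air correction = 0.3086 × 3307.9 = 1020.82 mGal
Free-air anomaly = 978799.53 − 979418.76 + (1020.82) = 401.59 mGal
Bouguer slab correction = 0.04193 × 3.16 × 3307.9 = 438.29 mGal
Simple Bouguer anomaly = 401.59 − (438.29) = -36.70 mGal

-36.7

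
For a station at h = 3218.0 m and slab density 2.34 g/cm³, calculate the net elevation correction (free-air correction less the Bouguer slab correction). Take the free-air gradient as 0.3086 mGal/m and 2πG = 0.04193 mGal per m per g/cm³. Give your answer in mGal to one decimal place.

Combined gradient = 0.3086 − 0.04193 × 2.34 = 0.2104838 mGal/m
Combined elevation correction = 0.2104838 × 3218.0 = 677.3 mGal

677.3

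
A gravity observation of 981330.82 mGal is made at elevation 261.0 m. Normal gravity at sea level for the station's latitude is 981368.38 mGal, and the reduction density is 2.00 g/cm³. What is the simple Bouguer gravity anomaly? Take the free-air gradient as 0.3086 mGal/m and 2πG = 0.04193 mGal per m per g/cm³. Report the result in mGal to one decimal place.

21.1

Free-air correction = 0.3086 × 261.0 = 80.54 mGal
Free-air anomaly = 981330.82 − 981368.38 + (80.54) = 42.98 mGal
Bouguer slab correction = 0.04193 × 2.00 × 261.0 = 21.89 mGal
Simple Bouguer anomaly = 42.98 − (21.89) = 21.09 mGal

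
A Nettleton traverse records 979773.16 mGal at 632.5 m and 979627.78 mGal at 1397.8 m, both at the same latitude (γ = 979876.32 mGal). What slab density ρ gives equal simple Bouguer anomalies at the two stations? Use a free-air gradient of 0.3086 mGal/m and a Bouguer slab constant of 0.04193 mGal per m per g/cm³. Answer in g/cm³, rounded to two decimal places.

2.83

Δg_obs = 979627.78 − 979773.16 = -145.38 mGal over Δh = 1397.8 − 632.5 = 765.3 m
Equal Bouguer anomalies ⇒ Δg_obs + (0.3086 − 0.04193ρ)·Δh = 0
0.3086 − 0.04193ρ = −Δg_obs/Δh = 0.18996
ρ = (0.3086 − 0.18996) / 0.04193 = 2.83 g/cm³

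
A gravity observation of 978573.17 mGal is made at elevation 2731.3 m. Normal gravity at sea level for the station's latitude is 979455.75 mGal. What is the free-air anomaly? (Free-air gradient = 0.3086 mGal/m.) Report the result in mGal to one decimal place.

-39.7

Free-air correction = 0.3086 × 2731.3 = 842.88 mGal
Free-air anomaly = 978573.17 − 979455.75 + (842.88) = -39.70 mGal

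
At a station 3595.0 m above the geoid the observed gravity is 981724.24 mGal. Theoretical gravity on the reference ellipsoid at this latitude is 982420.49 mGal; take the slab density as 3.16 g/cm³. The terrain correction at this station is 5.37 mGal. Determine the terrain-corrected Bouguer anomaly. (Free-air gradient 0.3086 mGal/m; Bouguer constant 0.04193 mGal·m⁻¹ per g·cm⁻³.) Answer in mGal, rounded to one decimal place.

Free-air correction = 0.3086 × 3595.0 = 1109.42 mGal
Free-air anomaly = 981724.24 − 982420.49 + (1109.42) = 413.17 mGal
Bouguer slab correction = 0.04193 × 3.16 × 3595.0 = 476.33 mGal
Simple Bouguer anomaly = 413.17 − (476.33) = -63.16 mGal
Complete Bouguer anomaly = -63.16 + 5.37 = -57.79 mGal

-57.8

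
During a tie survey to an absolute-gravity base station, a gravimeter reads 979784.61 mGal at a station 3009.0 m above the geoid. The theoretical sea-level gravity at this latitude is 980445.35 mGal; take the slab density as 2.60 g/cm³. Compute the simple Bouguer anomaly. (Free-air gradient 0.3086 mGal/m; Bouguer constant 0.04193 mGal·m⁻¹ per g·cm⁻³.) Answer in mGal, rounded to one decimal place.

-60.2

Free-air correction = 0.3086 × 3009.0 = 928.58 mGal
Free-air anomaly = 979784.61 − 980445.35 + (928.58) = 267.84 mGal
Bouguer slab correction = 0.04193 × 2.60 × 3009.0 = 328.04 mGal
Simple Bouguer anomaly = 267.84 − (328.04) = -60.20 mGal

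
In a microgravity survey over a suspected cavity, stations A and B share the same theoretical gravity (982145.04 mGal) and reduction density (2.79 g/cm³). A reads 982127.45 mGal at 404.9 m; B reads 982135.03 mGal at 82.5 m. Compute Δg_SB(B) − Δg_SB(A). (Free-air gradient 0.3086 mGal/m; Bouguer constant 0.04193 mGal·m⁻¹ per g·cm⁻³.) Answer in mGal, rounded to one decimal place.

Δg_SB(A) = 982127.45 − 982145.04 + 0.3086×404.9 − 0.04193×2.79×404.9 = 60.00 mGal
Δg_SB(B) = 982135.03 − 982145.04 + 0.3086×82.5 − 0.04193×2.79×82.5 = 5.80 mGal
Difference = 5.80 − (60.00) = -54.20 mGal

-54.2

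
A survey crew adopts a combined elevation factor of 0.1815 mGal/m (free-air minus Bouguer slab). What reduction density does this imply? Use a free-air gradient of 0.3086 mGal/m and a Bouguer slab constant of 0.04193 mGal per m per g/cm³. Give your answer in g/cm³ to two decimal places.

3.03

0.1815 = 0.3086 − 0.04193 × ρ
ρ = (0.3086 − 0.1815) / 0.04193 = 3.03 g/cm³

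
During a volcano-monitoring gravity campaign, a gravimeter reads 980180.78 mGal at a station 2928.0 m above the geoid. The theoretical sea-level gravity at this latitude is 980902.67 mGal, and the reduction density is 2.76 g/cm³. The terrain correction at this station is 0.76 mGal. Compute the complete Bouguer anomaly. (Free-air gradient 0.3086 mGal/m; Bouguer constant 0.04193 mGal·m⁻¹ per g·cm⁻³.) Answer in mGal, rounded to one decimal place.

-156.4

Free-air correction = 0.3086 × 2928.0 = 903.58 mGal
Free-air anomaly = 980180.78 − 980902.67 + (903.58) = 181.69 mGal
Bouguer slab correction = 0.04193 × 2.76 × 2928.0 = 338.85 mGal
Simple Bouguer anomaly = 181.69 − (338.85) = -157.16 mGal
Complete Bouguer anomaly = -157.16 + 0.76 = -156.40 mGal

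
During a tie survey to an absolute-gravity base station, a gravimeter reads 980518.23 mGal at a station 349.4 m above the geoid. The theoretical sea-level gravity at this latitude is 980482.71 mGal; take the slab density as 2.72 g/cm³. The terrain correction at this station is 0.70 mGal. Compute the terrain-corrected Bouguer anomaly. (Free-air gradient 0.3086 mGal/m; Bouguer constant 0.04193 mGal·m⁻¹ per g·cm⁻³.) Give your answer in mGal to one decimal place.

Free-air correction = 0.3086 × 349.4 = 107.82 mGal
Free-air anomaly = 980518.23 − 980482.71 + (107.82) = 143.34 mGal
Bouguer slab correction = 0.04193 × 2.72 × 349.4 = 39.85 mGal
Simple Bouguer anomaly = 143.34 − (39.85) = 103.49 mGal
Complete Bouguer anomaly = 103.49 + 0.70 = 104.19 mGal

104.2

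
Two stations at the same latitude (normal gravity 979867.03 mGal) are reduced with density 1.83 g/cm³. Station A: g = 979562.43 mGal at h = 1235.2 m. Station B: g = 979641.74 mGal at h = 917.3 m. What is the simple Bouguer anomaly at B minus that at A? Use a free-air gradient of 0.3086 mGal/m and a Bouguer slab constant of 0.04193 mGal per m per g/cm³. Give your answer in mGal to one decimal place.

5.6

Δg_SB(A) = 979562.43 − 979867.03 + 0.3086×1235.2 − 0.04193×1.83×1235.2 = -18.20 mGal
Δg_SB(B) = 979641.74 − 979867.03 + 0.3086×917.3 − 0.04193×1.83×917.3 = -12.60 mGal
Difference = -12.60 − (-18.20) = 5.60 mGal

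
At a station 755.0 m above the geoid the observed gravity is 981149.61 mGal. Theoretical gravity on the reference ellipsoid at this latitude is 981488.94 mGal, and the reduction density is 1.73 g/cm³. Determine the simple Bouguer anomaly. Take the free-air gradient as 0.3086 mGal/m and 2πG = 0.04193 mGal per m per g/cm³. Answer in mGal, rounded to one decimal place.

-161.1

Free-air correction = 0.3086 × 755.0 = 232.99 mGal
Free-air anomaly = 981149.61 − 981488.94 + (232.99) = -106.34 mGal
Bouguer slab correction = 0.04193 × 1.73 × 755.0 = 54.77 mGal
Simple Bouguer anomaly = -106.34 − (54.77) = -161.11 mGal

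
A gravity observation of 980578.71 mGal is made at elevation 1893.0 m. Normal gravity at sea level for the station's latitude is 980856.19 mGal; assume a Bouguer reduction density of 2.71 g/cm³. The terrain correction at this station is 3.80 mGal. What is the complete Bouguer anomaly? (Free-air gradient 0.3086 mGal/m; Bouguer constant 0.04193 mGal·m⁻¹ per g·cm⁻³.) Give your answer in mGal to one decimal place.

95.4

Free-air correction = 0.3086 × 1893.0 = 584.18 mGal
Free-air anomaly = 980578.71 − 980856.19 + (584.18) = 306.70 mGal
Bouguer slab correction = 0.04193 × 2.71 × 1893.0 = 215.10 mGal
Simple Bouguer anomaly = 306.70 − (215.10) = 91.60 mGal
Complete Bouguer anomaly = 91.60 + 3.80 = 95.40 mGal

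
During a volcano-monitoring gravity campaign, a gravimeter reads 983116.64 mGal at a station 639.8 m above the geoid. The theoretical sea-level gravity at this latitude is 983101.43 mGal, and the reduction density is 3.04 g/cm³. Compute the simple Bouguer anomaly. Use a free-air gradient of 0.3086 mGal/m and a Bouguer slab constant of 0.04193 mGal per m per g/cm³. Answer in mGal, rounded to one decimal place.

131.1

Free-air correction = 0.3086 × 639.8 = 197.44 mGal
Free-air anomaly = 983116.64 − 983101.43 + (197.44) = 212.65 mGal
Bouguer slab correction = 0.04193 × 3.04 × 639.8 = 81.55 mGal
Simple Bouguer anomaly = 212.65 − (81.55) = 131.10 mGal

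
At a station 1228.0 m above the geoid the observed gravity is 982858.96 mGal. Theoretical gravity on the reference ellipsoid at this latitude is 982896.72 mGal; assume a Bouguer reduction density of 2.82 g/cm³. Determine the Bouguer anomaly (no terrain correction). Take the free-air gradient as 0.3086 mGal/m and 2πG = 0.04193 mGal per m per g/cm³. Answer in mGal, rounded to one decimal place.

196.0

Free-air correction = 0.3086 × 1228.0 = 378.96 mGal
Free-air anomaly = 982858.96 − 982896.72 + (378.96) = 341.20 mGal
Bouguer slab correction = 0.04193 × 2.82 × 1228.0 = 145.20 mGal
Simple Bouguer anomaly = 341.20 − (145.20) = 196.00 mGal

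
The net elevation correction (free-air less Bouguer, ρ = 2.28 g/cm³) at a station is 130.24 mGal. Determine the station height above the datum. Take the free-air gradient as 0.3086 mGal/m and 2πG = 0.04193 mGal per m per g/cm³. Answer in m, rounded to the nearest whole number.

Combined gradient = 0.3086 − 0.04193 × 2.28 = 0.2129996 mGal/m
h = 130.24 / 0.2129996 = 611.46 m

611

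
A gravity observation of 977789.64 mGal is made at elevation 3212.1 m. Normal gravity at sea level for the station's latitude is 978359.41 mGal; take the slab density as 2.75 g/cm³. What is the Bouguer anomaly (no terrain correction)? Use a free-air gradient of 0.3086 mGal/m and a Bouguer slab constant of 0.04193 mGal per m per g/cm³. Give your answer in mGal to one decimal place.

51.1

Free-air correction = 0.3086 × 3212.1 = 991.25 mGal
Free-air anomaly = 977789.64 − 978359.41 + (991.25) = 421.48 mGal
Bouguer slab correction = 0.04193 × 2.75 × 3212.1 = 370.38 mGal
Simple Bouguer anomaly = 421.48 − (370.38) = 51.10 mGal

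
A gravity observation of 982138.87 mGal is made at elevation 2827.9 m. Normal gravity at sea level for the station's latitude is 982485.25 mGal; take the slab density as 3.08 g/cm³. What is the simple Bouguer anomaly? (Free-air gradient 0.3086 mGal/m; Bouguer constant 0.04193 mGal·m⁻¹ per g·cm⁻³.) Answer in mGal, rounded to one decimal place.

Free-air correction = 0.3086 × 2827.9 = 872.69 mGal
Free-air anomaly = 982138.87 − 982485.25 + (872.69) = 526.31 mGal
Bouguer slab correction = 0.04193 × 3.08 × 2827.9 = 365.21 mGal
Simple Bouguer anomaly = 526.31 − (365.21) = 161.10 mGal

161.1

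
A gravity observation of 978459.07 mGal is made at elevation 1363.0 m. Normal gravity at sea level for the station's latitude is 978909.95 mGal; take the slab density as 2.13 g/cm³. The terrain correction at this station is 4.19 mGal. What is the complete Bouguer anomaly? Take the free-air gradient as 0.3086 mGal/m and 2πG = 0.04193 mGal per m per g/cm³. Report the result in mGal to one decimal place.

-147.8

Free-air correction = 0.3086 × 1363.0 = 420.62 mGal
Free-air anomaly = 978459.07 − 978909.95 + (420.62) = -30.26 mGal
Bouguer slab correction = 0.04193 × 2.13 × 1363.0 = 121.73 mGal
Simple Bouguer anomaly = -30.26 − (121.73) = -151.99 mGal
Complete Bouguer anomaly = -151.99 + 4.19 = -147.80 mGal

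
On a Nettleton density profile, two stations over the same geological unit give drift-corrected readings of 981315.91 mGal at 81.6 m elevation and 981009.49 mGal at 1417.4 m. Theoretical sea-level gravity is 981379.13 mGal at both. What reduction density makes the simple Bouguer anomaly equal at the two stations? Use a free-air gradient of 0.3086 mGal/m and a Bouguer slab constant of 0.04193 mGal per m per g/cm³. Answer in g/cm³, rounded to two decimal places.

Δg_obs = 981009.49 − 981315.91 = -306.42 mGal over Δh = 1417.4 − 81.6 = 1335.8 m
Equal Bouguer anomalies ⇒ Δg_obs + (0.3086 − 0.04193ρ)·Δh = 0
0.3086 − 0.04193ρ = −Δg_obs/Δh = 0.22939
ρ = (0.3086 − 0.22939) / 0.04193 = 1.89 g/cm³

1.89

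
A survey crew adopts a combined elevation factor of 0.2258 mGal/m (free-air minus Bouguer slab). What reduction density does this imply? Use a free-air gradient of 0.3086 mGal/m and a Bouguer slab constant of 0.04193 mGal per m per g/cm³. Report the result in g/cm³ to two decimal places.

0.2258 = 0.3086 − 0.04193 × ρ
ρ = (0.3086 − 0.2258) / 0.04193 = 1.97 g/cm³

1.97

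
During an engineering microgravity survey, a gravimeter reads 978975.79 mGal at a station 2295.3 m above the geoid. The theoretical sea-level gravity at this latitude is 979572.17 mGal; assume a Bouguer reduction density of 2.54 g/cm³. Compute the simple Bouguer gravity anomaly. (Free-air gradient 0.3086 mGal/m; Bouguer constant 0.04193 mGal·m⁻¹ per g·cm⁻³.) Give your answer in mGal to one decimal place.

-132.5

Free-air correction = 0.3086 × 2295.3 = 708.33 mGal
Free-air anomaly = 978975.79 − 979572.17 + (708.33) = 111.95 mGal
Bouguer slab correction = 0.04193 × 2.54 × 2295.3 = 244.45 mGal
Simple Bouguer anomaly = 111.95 − (244.45) = -132.50 mGal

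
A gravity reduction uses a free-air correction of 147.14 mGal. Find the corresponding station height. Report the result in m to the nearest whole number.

h = 147.14 / 0.3086 = 476.80 m

477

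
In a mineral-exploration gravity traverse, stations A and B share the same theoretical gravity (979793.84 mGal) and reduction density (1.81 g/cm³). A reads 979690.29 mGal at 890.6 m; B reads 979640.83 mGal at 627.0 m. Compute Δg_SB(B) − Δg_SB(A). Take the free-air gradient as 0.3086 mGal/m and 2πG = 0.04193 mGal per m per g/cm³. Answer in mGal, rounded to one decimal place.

-110.8

Δg_SB(A) = 979690.29 − 979793.84 + 0.3086×890.6 − 0.04193×1.81×890.6 = 103.70 mGal
Δg_SB(B) = 979640.83 − 979793.84 + 0.3086×627.0 − 0.04193×1.81×627.0 = -7.10 mGal
Difference = -7.10 − (103.70) = -110.80 mGal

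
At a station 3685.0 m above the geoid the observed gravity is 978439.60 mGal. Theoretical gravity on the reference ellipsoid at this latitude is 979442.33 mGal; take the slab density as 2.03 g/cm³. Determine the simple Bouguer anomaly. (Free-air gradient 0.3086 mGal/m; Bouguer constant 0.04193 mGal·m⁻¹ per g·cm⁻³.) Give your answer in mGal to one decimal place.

Free-air correction = 0.3086 × 3685.0 = 1137.19 mGal
Free-air anomaly = 978439.60 − 979442.33 + (1137.19) = 134.46 mGal
Bouguer slab correction = 0.04193 × 2.03 × 3685.0 = 313.66 mGal
Simple Bouguer anomaly = 134.46 − (313.66) = -179.20 mGal

-179.2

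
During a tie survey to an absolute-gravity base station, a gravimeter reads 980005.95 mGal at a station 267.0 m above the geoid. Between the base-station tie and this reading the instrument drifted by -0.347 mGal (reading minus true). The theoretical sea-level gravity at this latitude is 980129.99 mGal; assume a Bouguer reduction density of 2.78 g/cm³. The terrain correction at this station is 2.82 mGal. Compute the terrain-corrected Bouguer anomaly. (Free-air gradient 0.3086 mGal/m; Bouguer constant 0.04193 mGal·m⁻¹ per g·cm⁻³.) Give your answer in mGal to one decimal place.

Drift-corrected reading = 980005.95 − (-0.347) = 980006.297 mGal
Free-air correction = 0.3086 × 267.0 = 82.40 mGal
Free-air anomaly = 980006.297 − 980129.99 + (82.40) = -41.293 mGal
Bouguer slab correction = 0.04193 × 2.78 × 267.0 = 31.12 mGal
Simple Bouguer anomaly = -41.293 − (31.12) = -72.413 mGal
Complete Bouguer anomaly = -72.413 + 2.82 = -69.593 mGal

-69.6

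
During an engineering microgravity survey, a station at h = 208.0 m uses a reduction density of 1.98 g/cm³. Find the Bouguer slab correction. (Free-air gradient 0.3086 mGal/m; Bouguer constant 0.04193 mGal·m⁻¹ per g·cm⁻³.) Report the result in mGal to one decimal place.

Bouguer slab correction = 0.04193 × 1.98 × 208.0 = 17.3 mGal

17.3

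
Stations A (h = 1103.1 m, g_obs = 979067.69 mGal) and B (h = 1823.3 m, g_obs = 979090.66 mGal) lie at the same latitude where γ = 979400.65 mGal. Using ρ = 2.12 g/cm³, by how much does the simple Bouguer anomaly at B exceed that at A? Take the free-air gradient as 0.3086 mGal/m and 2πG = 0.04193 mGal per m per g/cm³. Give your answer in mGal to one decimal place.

Δg_SB(A) = 979067.69 − 979400.65 + 0.3086×1103.1 − 0.04193×2.12×1103.1 = -90.60 mGal
Δg_SB(B) = 979090.66 − 979400.65 + 0.3086×1823.3 − 0.04193×2.12×1823.3 = 90.60 mGal
Difference = 90.60 − (-90.60) = 181.20 mGal

181.2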